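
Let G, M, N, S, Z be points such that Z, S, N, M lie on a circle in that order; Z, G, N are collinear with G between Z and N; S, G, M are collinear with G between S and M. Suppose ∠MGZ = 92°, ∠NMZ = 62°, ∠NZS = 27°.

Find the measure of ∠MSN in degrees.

1. ∠NGS = 92°  [vertical angles at G]
2. ∠NSZ = 118°  [cyclic ZSNM, opposite ∠S+∠M]
3. ∠SNZ = 35°  [△ZSN]
4. ∠MSN = 53°  [△SGN]

∠MSN = 53°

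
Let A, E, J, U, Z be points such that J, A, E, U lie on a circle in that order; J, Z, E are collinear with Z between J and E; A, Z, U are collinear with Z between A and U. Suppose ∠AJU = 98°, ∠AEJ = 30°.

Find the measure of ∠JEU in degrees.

∠JEU = 52°

1. ∠AUJ = 30°  [same arc JA]
2. ∠JAU = 52°  [△JAU]
3. ∠JEU = 52°  [same arc JU]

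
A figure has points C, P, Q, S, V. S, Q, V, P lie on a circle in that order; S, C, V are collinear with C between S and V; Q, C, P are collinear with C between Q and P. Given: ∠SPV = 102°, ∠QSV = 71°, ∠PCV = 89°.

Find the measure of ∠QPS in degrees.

1. ∠SQV = 78°  [cyclic SQVP, opposite ∠Q+∠P]
2. ∠QVS = 31°  [△SQV]
3. ∠QPS = 31°  [same arc SQ]

∠QPS = 31°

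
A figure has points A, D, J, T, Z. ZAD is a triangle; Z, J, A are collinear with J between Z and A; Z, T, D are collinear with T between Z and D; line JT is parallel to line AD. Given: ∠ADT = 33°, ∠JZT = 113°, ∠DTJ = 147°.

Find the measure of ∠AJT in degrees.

1. ∠JTZ = 33°  [linear pair at T on ZD]
2. ∠TJZ = 34°  [△ZJT]
3. ∠AJT = 146°  [linear pair at J on ZA]

∠AJT = 146°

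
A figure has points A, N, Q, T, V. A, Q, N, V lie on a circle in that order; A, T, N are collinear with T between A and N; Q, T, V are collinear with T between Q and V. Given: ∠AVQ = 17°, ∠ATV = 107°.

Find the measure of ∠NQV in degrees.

∠NQV = 56°

1. ∠ANQ = 17°  [same arc AQ]
2. ∠NTQ = 107°  [vertical angles at T]
3. ∠NQV = 56°  [△QTN]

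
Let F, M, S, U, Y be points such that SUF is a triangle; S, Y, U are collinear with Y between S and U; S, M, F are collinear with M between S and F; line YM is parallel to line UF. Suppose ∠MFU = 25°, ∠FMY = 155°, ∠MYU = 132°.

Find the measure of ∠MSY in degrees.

1. ∠SMY = 25°  [linear pair at M on SF]
2. ∠MYS = 48°  [linear pair at Y on SU]
3. ∠MSY = 107°  [△SYM]

∠MSY = 107°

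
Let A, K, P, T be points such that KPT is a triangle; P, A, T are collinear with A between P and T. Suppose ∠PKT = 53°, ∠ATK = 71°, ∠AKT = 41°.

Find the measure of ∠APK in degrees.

1. ∠KTP = 71°  [A on ray TP]
2. ∠KPT = 56°  [△KPT]
3. ∠APK = 56°  [A on ray PT]

∠APK = 56°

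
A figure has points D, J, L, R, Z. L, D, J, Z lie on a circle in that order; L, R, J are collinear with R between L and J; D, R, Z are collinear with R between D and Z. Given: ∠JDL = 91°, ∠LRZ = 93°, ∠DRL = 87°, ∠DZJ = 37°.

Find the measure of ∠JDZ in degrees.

∠JDZ = 35°

1. ∠JZL = 89°  [cyclic LDJZ, opposite ∠D+∠Z]
2. ∠JRZ = 87°  [linear pair at R on LJ]
3. ∠LJZ = 56°  [△JRZ]
4. ∠JLZ = 35°  [△LJZ]
5. ∠JDZ = 35°  [same arc JZ]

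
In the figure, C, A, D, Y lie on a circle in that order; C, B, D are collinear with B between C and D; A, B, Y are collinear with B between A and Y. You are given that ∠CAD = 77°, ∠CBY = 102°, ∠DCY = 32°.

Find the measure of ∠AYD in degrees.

1. ∠CYD = 103°  [cyclic CADY, opposite ∠A+∠Y]
2. ∠DBY = 78°  [linear pair at B on CD]
3. ∠CDY = 45°  [△CDY]
4. ∠AYD = 57°  [△DBY]

∠AYD = 57°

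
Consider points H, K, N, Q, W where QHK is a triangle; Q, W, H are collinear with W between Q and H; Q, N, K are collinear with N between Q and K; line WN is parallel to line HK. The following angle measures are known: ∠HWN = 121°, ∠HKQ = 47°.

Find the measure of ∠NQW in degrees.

1. ∠NWQ = 59°  [linear pair at W on QH]
2. ∠QNW = 47°  [WN∥HK, corresponding at N]
3. ∠NQW = 74°  [△QWN]

∠NQW = 74°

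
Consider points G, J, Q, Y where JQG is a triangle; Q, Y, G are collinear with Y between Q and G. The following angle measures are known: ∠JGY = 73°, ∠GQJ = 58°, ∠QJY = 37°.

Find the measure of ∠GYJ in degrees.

∠GYJ = 95°

1. ∠JQY = 58°  [Y on ray QG]
2. ∠JYQ = 85°  [△JQY]
3. ∠GYJ = 95°  [linear pair at Y on QG]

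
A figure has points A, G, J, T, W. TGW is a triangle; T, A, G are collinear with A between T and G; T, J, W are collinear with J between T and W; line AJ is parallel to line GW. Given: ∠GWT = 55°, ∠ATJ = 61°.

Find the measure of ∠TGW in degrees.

1. ∠AJT = 55°  [AJ∥GW, corresponding at J]
2. ∠JAT = 64°  [△TAJ]
3. ∠TGW = 64°  [AJ∥GW, corresponding at A]

∠TGW = 64°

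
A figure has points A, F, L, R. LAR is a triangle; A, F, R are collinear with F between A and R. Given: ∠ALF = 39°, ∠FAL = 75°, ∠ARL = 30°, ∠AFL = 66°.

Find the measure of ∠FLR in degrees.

1. ∠FRL = 30°  [F on ray RA]
2. ∠LFR = 114°  [linear pair at F on AR]
3. ∠FLR = 36°  [△LFR]

∠FLR = 36°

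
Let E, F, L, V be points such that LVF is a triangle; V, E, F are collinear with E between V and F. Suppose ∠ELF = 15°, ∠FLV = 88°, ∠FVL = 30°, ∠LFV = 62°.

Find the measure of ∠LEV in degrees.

1. ∠EFL = 62°  [E on ray FV]
2. ∠FEL = 103°  [△LEF]
3. ∠LEV = 77°  [linear pair at E on VF]

∠LEV = 77°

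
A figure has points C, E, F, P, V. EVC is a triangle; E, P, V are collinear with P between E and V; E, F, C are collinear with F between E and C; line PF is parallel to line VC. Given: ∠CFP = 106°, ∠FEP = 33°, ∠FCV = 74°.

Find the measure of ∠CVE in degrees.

∠CVE = 73°

1. ∠EFP = 74°  [linear pair at F on EC]
2. ∠EPF = 73°  [△EPF]
3. ∠CVE = 73°  [PF∥VC, corresponding at P]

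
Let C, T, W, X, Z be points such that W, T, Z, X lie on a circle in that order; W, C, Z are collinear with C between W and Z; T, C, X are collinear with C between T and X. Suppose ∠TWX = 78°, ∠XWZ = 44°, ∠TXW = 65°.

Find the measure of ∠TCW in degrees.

∠TCW = 109°

1. ∠XTZ = 44°  [same arc ZX]
2. ∠TZW = 65°  [same arc WT]
3. ∠TCZ = 71°  [△TCZ]
4. ∠TCW = 109°  [linear pair at C on WZ]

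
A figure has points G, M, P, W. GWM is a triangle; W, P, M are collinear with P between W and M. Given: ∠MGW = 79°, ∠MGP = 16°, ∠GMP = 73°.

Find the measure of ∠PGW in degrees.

1. ∠GPM = 91°  [△GPM]
2. ∠GMW = 73°  [P on ray MW]
3. ∠GPW = 89°  [linear pair at P on WM]
4. ∠GWM = 28°  [△GWM]
5. ∠GWP = 28°  [P on ray WM]
6. ∠PGW = 63°  [△GWP]

∠PGW = 63°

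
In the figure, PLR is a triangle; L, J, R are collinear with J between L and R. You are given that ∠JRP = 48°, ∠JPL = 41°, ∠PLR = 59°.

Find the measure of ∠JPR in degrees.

∠JPR = 32°

1. ∠JLP = 59°  [J on ray LR]
2. ∠LJP = 80°  [△PLJ]
3. ∠PJR = 100°  [linear pair at J on LR]
4. ∠JPR = 32°  [△PJR]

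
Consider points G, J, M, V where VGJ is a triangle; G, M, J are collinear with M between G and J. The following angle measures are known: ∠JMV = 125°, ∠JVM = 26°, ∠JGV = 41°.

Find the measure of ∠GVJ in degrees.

∠GVJ = 110°

1. ∠MJV = 29°  [△VMJ]
2. ∠GJV = 29°  [M on ray JG]
3. ∠GVJ = 110°  [△VGJ]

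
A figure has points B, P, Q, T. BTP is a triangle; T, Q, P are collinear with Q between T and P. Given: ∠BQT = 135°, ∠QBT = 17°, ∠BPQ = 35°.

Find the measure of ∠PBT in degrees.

∠PBT = 117°

1. ∠BTQ = 28°  [△BTQ]
2. ∠BPT = 35°  [Q on ray PT]
3. ∠BTP = 28°  [Q on ray TP]
4. ∠PBT = 117°  [△BTP]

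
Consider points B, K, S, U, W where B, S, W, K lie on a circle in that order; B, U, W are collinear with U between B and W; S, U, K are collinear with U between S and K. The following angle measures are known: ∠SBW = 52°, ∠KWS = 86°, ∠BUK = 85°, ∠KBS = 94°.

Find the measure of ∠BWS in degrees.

1. ∠SKW = 52°  [same arc SW]
2. ∠KSW = 42°  [△SWK]
3. ∠SUW = 85°  [vertical angles at U]
4. ∠BWS = 53°  [△SUW]

∠BWS = 53°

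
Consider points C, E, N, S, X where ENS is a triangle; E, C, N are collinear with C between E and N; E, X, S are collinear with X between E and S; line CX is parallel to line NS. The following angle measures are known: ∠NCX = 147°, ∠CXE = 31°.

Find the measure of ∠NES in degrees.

∠NES = 116°

1. ∠ECX = 33°  [linear pair at C on EN]
2. ∠CEX = 116°  [△ECX]
3. ∠NES = 116°  [C on EN, X on ES]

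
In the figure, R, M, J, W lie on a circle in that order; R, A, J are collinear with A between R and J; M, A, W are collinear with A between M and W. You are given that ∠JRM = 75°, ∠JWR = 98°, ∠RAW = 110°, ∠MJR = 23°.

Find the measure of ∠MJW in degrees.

1. ∠JWM = 75°  [same arc MJ]
2. ∠JAM = 110°  [vertical angles at A]
3. ∠JMW = 47°  [△MAJ]
4. ∠MJW = 58°  [△MJW]

∠MJW = 58°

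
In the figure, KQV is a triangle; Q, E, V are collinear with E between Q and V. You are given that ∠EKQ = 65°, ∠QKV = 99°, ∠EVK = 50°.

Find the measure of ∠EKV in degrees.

1. ∠KVQ = 50°  [E on ray VQ]
2. ∠KQV = 31°  [△KQV]
3. ∠EQK = 31°  [E on ray QV]
4. ∠KEQ = 84°  [△KQE]
5. ∠KEV = 96°  [linear pair at E on QV]
6. ∠EKV = 34°  [△KEV]

∠EKV = 34°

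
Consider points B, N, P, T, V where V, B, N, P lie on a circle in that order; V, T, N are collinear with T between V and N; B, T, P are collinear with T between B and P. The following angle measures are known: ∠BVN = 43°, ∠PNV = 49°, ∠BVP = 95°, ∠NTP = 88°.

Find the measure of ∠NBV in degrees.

∠NBV = 101°

1. ∠PBV = 49°  [same arc VP]
2. ∠BPV = 36°  [△VBP]
3. ∠BNV = 36°  [same arc VB]
4. ∠NBV = 101°  [△VBN]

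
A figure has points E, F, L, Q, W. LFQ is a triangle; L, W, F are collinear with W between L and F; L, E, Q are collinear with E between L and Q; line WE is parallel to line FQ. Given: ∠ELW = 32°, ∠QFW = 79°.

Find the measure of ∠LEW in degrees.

1. ∠FLQ = 32°  [W on LF, E on LQ]
2. ∠LFQ = 79°  [W on ray FL]
3. ∠FQL = 69°  [△LFQ]
4. ∠LEW = 69°  [WE∥FQ, corresponding at E]

∠LEW = 69°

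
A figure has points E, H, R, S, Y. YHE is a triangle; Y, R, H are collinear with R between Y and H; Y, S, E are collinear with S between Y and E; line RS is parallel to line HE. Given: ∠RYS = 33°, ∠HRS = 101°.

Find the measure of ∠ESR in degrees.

∠ESR = 112°

1. ∠SRY = 79°  [linear pair at R on YH]
2. ∠RSY = 68°  [△YRS]
3. ∠ESR = 112°  [linear pair at S on YE]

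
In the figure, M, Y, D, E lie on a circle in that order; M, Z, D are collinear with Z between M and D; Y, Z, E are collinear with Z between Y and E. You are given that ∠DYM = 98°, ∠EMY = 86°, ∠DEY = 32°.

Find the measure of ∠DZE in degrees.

1. ∠DEM = 82°  [cyclic MYDE, opposite ∠Y+∠E]
2. ∠EDY = 94°  [cyclic MYDE, opposite ∠M+∠D]
3. ∠DYE = 54°  [△YDE]
4. ∠DME = 54°  [same arc DE]
5. ∠EDM = 44°  [△MDE]
6. ∠DZE = 104°  [△DZE]

∠DZE = 104°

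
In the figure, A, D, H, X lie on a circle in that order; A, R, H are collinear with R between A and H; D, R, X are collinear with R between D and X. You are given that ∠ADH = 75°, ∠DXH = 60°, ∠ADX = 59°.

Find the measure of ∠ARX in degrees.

1. ∠AHX = 59°  [same arc AX]
2. ∠HRX = 61°  [△HRX]
3. ∠ARX = 119°  [linear pair at R on AH]

∠ARX = 119°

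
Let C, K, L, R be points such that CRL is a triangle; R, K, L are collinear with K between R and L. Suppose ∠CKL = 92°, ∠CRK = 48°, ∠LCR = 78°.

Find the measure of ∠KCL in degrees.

∠KCL = 34°

1. ∠CRL = 48°  [K on ray RL]
2. ∠CLR = 54°  [△CRL]
3. ∠CLK = 54°  [K on ray LR]
4. ∠KCL = 34°  [△CKL]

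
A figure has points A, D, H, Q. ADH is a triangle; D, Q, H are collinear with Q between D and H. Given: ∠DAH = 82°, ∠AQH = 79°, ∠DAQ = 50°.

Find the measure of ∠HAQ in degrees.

1. ∠AQD = 101°  [linear pair at Q on DH]
2. ∠ADQ = 29°  [△ADQ]
3. ∠ADH = 29°  [Q on ray DH]
4. ∠AHD = 69°  [△ADH]
5. ∠AHQ = 69°  [Q on ray HD]
6. ∠HAQ = 32°  [△AQH]

∠HAQ = 32°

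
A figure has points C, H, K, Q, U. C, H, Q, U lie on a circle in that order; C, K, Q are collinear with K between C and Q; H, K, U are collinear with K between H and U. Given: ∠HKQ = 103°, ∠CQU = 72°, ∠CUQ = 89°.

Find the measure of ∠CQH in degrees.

1. ∠CKH = 77°  [linear pair at K on CQ]
2. ∠CHU = 72°  [same arc CU]
3. ∠CHQ = 91°  [cyclic CHQU, opposite ∠H+∠U]
4. ∠HCQ = 31°  [△CKH]
5. ∠CQH = 58°  [△CHQ]

∠CQH = 58°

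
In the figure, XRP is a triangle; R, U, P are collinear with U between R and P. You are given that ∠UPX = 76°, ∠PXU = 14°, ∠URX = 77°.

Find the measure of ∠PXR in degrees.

∠PXR = 27°

1. ∠RPX = 76°  [U on ray PR]
2. ∠PRX = 77°  [U on ray RP]
3. ∠PXR = 27°  [△XRP]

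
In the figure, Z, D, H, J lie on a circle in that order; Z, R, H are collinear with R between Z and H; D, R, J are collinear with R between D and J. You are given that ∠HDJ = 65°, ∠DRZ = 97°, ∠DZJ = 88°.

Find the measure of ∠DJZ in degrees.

1. ∠HZJ = 65°  [same arc HJ]
2. ∠HRJ = 97°  [vertical angles at R]
3. ∠JRZ = 83°  [linear pair at R on ZH]
4. ∠DJZ = 32°  [△ZRJ]

∠DJZ = 32°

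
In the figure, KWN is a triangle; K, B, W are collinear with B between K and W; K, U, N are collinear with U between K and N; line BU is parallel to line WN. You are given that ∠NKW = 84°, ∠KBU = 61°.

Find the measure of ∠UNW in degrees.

∠UNW = 35°

1. ∠BKU = 84°  [B on KW, U on KN]
2. ∠BUK = 35°  [△KBU]
3. ∠BUN = 145°  [linear pair at U on KN]
4. ∠UNW = 35°  [BU∥WN, co-interior at N–U]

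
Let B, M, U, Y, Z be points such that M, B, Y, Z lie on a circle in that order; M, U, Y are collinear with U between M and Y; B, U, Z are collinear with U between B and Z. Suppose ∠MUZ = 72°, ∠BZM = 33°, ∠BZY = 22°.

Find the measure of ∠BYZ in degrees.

∠BYZ = 83°

1. ∠BUY = 72°  [vertical angles at U]
2. ∠BYM = 33°  [same arc MB]
3. ∠YBZ = 75°  [△BUY]
4. ∠BYZ = 83°  [△BYZ]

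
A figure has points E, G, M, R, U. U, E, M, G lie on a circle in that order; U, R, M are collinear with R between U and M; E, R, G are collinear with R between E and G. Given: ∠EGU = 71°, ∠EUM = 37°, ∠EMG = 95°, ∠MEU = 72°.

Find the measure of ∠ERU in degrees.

∠ERU = 119°

1. ∠EMU = 71°  [same arc UE]
2. ∠EGM = 37°  [same arc EM]
3. ∠GEM = 48°  [△EMG]
4. ∠ERM = 61°  [△ERM]
5. ∠ERU = 119°  [linear pair at R on UM]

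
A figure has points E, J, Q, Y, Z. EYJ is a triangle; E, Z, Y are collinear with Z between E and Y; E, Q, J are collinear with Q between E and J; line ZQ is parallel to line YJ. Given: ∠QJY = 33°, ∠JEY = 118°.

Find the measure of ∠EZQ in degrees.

1. ∠EJY = 33°  [Q on ray JE]
2. ∠EYJ = 29°  [△EYJ]
3. ∠EZQ = 29°  [ZQ∥YJ, corresponding at Z]

∠EZQ = 29°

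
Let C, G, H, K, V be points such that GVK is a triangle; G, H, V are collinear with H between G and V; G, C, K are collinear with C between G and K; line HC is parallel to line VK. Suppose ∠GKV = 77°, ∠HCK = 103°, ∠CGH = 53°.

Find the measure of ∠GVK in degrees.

1. ∠GCH = 77°  [HC∥VK, corresponding at C]
2. ∠CHG = 50°  [△GHC]
3. ∠GVK = 50°  [HC∥VK, corresponding at H]

∠GVK = 50°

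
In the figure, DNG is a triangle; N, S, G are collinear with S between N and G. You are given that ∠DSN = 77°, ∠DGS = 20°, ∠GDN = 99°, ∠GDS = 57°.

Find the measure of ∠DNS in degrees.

1. ∠DGN = 20°  [S on ray GN]
2. ∠DNG = 61°  [△DNG]
3. ∠DNS = 61°  [S on ray NG]

∠DNS = 61°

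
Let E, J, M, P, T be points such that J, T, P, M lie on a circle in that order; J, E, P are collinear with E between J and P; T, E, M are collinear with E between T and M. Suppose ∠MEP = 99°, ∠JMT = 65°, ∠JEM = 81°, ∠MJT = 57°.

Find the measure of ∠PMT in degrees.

1. ∠JPT = 65°  [same arc JT]
2. ∠PET = 81°  [vertical angles at E]
3. ∠MPT = 123°  [cyclic JTPM, opposite ∠J+∠P]
4. ∠MTP = 34°  [△TEP]
5. ∠PMT = 23°  [△TPM]

∠PMT = 23°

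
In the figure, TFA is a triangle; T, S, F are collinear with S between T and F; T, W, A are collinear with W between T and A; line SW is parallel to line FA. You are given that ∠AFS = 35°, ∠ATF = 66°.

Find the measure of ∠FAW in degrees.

1. ∠AFT = 35°  [S on ray FT]
2. ∠FAT = 79°  [△TFA]
3. ∠FAW = 79°  [W on ray AT]

∠FAW = 79°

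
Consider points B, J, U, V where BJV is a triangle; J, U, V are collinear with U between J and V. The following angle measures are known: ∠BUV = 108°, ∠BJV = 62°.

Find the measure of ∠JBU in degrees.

∠JBU = 46°

1. ∠BUJ = 72°  [linear pair at U on JV]
2. ∠BJU = 62°  [U on ray JV]
3. ∠JBU = 46°  [△BJU]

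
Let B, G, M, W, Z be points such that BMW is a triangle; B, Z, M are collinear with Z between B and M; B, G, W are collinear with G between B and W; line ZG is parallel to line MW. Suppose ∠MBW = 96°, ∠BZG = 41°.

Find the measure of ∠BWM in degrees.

∠BWM = 43°

1. ∠GBZ = 96°  [Z on BM, G on BW]
2. ∠BGZ = 43°  [△BZG]
3. ∠BWM = 43°  [ZG∥MW, corresponding at G]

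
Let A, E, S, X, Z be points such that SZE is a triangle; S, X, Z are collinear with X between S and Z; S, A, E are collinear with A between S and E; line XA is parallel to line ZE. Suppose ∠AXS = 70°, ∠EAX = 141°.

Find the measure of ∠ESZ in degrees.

∠ESZ = 71°

1. ∠SAX = 39°  [linear pair at A on SE]
2. ∠ASX = 71°  [△SXA]
3. ∠ESZ = 71°  [X on SZ, A on SE]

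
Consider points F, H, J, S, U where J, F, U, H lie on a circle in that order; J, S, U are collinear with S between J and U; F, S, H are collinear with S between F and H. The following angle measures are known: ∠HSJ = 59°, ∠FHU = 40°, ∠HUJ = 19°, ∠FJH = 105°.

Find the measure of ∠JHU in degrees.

∠JHU = 96°

1. ∠HFJ = 19°  [same arc JH]
2. ∠FHJ = 56°  [△JFH]
3. ∠HJU = 65°  [△JSH]
4. ∠JHU = 96°  [△JUH]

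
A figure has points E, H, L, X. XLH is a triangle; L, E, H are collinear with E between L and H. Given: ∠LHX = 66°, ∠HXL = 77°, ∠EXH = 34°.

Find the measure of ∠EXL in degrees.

∠EXL = 43°

1. ∠HLX = 37°  [△XLH]
2. ∠EHX = 66°  [E on ray HL]
3. ∠HEX = 80°  [△XEH]
4. ∠ELX = 37°  [E on ray LH]
5. ∠LEX = 100°  [linear pair at E on LH]
6. ∠EXL = 43°  [△XLE]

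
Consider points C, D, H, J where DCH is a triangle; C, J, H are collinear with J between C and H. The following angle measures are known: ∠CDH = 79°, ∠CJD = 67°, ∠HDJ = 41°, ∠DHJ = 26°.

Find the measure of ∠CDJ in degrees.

∠CDJ = 38°

1. ∠CHD = 26°  [J on ray HC]
2. ∠DCH = 75°  [△DCH]
3. ∠DCJ = 75°  [J on ray CH]
4. ∠CDJ = 38°  [△DCJ]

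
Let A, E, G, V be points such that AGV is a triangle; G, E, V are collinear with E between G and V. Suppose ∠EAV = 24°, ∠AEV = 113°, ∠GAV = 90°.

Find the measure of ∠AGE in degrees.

∠AGE = 47°

1. ∠AVE = 43°  [△AEV]
2. ∠AVG = 43°  [E on ray VG]
3. ∠AGV = 47°  [△AGV]
4. ∠AGE = 47°  [E on ray GV]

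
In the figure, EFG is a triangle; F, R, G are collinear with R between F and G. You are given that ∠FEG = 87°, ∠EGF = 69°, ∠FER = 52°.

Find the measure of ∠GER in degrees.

1. ∠EFG = 24°  [△EFG]
2. ∠EGR = 69°  [R on ray GF]
3. ∠EFR = 24°  [R on ray FG]
4. ∠ERF = 104°  [△EFR]
5. ∠ERG = 76°  [linear pair at R on FG]
6. ∠GER = 35°  [△ERG]

∠GER = 35°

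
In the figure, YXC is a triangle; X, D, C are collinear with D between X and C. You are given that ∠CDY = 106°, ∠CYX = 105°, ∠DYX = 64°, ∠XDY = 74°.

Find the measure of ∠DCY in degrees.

1. ∠DXY = 42°  [△YXD]
2. ∠CXY = 42°  [D on ray XC]
3. ∠XCY = 33°  [△YXC]
4. ∠DCY = 33°  [D on ray CX]

∠DCY = 33°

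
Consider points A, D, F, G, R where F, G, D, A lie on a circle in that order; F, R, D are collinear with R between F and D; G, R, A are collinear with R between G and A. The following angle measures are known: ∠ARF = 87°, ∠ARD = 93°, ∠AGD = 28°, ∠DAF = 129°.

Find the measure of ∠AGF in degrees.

∠AGF = 23°

1. ∠AFD = 28°  [same arc DA]
2. ∠ADF = 23°  [△FDA]
3. ∠AGF = 23°  [same arc FA]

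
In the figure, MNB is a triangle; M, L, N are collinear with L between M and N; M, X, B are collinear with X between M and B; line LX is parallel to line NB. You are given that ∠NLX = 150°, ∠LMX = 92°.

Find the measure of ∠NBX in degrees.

∠NBX = 58°

1. ∠MLX = 30°  [linear pair at L on MN]
2. ∠LXM = 58°  [△MLX]
3. ∠BXL = 122°  [linear pair at X on MB]
4. ∠NBX = 58°  [LX∥NB, co-interior at B–X]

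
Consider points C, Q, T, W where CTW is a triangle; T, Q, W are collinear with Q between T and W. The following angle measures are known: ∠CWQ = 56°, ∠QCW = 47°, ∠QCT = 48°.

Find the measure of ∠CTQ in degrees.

1. ∠CQW = 77°  [△CQW]
2. ∠CQT = 103°  [linear pair at Q on TW]
3. ∠CTQ = 29°  [△CTQ]

∠CTQ = 29°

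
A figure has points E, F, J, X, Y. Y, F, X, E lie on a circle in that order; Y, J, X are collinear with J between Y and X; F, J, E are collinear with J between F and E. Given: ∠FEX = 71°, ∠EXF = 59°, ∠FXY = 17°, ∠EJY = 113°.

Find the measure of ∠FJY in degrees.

∠FJY = 67°

1. ∠EFX = 50°  [△FXE]
2. ∠FJX = 113°  [△FJX]
3. ∠FJY = 67°  [linear pair at J on YX]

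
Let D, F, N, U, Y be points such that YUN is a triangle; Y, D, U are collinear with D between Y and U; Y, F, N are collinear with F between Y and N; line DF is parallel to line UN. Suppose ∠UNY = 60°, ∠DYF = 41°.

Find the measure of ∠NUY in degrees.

∠NUY = 79°

1. ∠DFY = 60°  [DF∥UN, corresponding at F]
2. ∠FDY = 79°  [△YDF]
3. ∠NUY = 79°  [DF∥UN, corresponding at D]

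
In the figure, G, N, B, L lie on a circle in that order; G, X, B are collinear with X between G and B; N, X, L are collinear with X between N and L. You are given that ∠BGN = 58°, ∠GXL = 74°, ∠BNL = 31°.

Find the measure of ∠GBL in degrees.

∠GBL = 16°

1. ∠BLN = 58°  [same arc NB]
2. ∠BXL = 106°  [linear pair at X on GB]
3. ∠GBL = 16°  [△BXL]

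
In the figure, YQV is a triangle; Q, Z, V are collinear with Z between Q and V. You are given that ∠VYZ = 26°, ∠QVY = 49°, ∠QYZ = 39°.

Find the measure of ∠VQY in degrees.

1. ∠YVZ = 49°  [Z on ray VQ]
2. ∠VZY = 105°  [△YZV]
3. ∠QZY = 75°  [linear pair at Z on QV]
4. ∠YQZ = 66°  [△YQZ]
5. ∠VQY = 66°  [Z on ray QV]

∠VQY = 66°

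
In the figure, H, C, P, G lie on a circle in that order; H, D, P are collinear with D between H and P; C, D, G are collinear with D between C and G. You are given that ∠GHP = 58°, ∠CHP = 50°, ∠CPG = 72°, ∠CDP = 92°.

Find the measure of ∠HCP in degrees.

∠HCP = 100°

1. ∠GCP = 58°  [same arc PG]
2. ∠CPH = 30°  [△CDP]
3. ∠HCP = 100°  [△HCP]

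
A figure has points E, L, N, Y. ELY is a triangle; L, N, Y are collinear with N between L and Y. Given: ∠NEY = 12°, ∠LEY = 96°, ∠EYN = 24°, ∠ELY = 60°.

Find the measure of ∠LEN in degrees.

∠LEN = 84°

1. ∠ENY = 144°  [△ENY]
2. ∠ELN = 60°  [N on ray LY]
3. ∠ENL = 36°  [linear pair at N on LY]
4. ∠LEN = 84°  [△ELN]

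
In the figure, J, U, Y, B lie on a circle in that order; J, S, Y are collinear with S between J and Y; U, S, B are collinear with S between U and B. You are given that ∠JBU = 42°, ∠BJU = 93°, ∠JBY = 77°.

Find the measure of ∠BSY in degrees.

∠BSY = 100°

1. ∠JYU = 42°  [same arc JU]
2. ∠BUJ = 45°  [△JUB]
3. ∠JUY = 103°  [cyclic JUYB, opposite ∠U+∠B]
4. ∠UJY = 35°  [△JUY]
5. ∠BYJ = 45°  [same arc JB]
6. ∠UBY = 35°  [same arc UY]
7. ∠BSY = 100°  [△YSB]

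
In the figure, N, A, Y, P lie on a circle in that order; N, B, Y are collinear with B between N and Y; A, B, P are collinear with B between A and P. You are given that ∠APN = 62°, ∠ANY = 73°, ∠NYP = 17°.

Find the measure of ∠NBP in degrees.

1. ∠APY = 73°  [same arc AY]
2. ∠PBY = 90°  [△YBP]
3. ∠NBP = 90°  [linear pair at B on NY]

∠NBP = 90°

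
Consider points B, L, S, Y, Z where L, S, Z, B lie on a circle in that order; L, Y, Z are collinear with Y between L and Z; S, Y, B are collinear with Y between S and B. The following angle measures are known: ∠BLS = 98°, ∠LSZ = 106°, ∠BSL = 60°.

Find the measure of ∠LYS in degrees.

1. ∠LBS = 22°  [△LSB]
2. ∠LZS = 22°  [same arc LS]
3. ∠SLZ = 52°  [△LSZ]
4. ∠LYS = 68°  [△LYS]

∠LYS = 68°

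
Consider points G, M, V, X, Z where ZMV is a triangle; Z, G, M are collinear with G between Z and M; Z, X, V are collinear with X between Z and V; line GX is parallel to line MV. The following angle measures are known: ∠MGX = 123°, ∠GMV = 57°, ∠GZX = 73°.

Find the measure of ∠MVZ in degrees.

1. ∠VMZ = 57°  [G on ray MZ]
2. ∠MZV = 73°  [G on ZM, X on ZV]
3. ∠MVZ = 50°  [△ZMV]

∠MVZ = 50°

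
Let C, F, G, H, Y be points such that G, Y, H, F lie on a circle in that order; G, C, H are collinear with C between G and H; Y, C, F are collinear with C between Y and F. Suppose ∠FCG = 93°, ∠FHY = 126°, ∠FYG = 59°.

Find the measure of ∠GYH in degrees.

1. ∠HCY = 93°  [vertical angles at C]
2. ∠FGY = 54°  [cyclic GYHF, opposite ∠G+∠H]
3. ∠GFY = 67°  [△GYF]
4. ∠GCY = 87°  [linear pair at C on GH]
5. ∠GHY = 67°  [same arc GY]
6. ∠HGY = 34°  [△GCY]
7. ∠GYH = 79°  [△GYH]

∠GYH = 79°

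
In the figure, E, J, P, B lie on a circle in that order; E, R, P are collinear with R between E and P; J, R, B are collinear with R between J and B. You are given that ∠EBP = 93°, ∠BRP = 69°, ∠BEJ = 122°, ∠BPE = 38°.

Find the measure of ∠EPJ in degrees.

1. ∠BEP = 49°  [△EPB]
2. ∠ERJ = 69°  [vertical angles at R]
3. ∠BJP = 49°  [same arc PB]
4. ∠JRP = 111°  [linear pair at R on EP]
5. ∠EPJ = 20°  [△JRP]

∠EPJ = 20°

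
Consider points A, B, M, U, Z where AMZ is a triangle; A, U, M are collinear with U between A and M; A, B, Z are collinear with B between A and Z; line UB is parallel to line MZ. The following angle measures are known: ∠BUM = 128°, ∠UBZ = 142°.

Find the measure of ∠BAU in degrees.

∠BAU = 90°

1. ∠AUB = 52°  [linear pair at U on AM]
2. ∠ABU = 38°  [linear pair at B on AZ]
3. ∠BAU = 90°  [△AUB]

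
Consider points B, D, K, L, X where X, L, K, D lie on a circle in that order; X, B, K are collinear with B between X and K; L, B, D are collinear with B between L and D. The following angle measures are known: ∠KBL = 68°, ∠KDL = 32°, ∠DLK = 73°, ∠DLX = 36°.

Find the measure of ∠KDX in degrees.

1. ∠DXK = 73°  [same arc KD]
2. ∠DKX = 36°  [same arc XD]
3. ∠KDX = 71°  [△XKD]

∠KDX = 71°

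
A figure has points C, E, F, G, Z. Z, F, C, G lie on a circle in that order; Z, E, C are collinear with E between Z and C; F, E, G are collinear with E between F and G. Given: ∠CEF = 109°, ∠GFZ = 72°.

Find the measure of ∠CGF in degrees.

∠CGF = 37°

1. ∠GEZ = 109°  [vertical angles at E]
2. ∠GCZ = 72°  [same arc ZG]
3. ∠CEG = 71°  [linear pair at E on ZC]
4. ∠CGF = 37°  [△CEG]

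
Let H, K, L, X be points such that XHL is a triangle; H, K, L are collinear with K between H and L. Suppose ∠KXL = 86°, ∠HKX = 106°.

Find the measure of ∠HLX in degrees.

∠HLX = 20°

1. ∠LKX = 74°  [linear pair at K on HL]
2. ∠KLX = 20°  [△XKL]
3. ∠HLX = 20°  [K on ray LH]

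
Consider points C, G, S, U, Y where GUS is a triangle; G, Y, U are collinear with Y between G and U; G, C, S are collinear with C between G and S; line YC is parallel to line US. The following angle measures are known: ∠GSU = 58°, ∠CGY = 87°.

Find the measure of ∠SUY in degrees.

∠SUY = 35°

1. ∠GCY = 58°  [YC∥US, corresponding at C]
2. ∠CYG = 35°  [△GYC]
3. ∠CYU = 145°  [linear pair at Y on GU]
4. ∠SUY = 35°  [YC∥US, co-interior at U–Y]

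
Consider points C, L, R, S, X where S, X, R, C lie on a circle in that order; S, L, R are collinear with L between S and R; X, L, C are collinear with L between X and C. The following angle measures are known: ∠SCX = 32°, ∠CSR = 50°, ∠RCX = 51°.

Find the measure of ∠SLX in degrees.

1. ∠SRX = 32°  [same arc SX]
2. ∠CXR = 50°  [same arc RC]
3. ∠RLX = 98°  [△XLR]
4. ∠SLX = 82°  [linear pair at L on SR]

∠SLX = 82°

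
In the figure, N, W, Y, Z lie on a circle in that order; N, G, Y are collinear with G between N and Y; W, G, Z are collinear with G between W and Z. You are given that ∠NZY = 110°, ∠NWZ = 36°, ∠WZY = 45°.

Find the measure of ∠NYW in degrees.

1. ∠NWY = 70°  [cyclic NWYZ, opposite ∠W+∠Z]
2. ∠WNY = 45°  [same arc WY]
3. ∠NYW = 65°  [△NWY]

∠NYW = 65°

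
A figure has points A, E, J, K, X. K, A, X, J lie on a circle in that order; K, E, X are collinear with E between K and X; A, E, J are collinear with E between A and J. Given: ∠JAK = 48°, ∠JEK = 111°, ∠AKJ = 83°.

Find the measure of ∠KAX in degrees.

∠KAX = 68°

1. ∠JXK = 48°  [same arc KJ]
2. ∠AJK = 49°  [△KAJ]
3. ∠JKX = 20°  [△KEJ]
4. ∠KJX = 112°  [△KXJ]
5. ∠KAX = 68°  [cyclic KAXJ, opposite ∠A+∠J]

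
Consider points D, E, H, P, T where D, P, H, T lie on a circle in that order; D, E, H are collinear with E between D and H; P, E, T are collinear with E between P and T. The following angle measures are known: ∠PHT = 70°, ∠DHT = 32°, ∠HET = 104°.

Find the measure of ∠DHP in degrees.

1. ∠PDT = 110°  [cyclic DPHT, opposite ∠D+∠H]
2. ∠DPT = 32°  [same arc DT]
3. ∠DTP = 38°  [△DPT]
4. ∠DHP = 38°  [same arc DP]

∠DHP = 38°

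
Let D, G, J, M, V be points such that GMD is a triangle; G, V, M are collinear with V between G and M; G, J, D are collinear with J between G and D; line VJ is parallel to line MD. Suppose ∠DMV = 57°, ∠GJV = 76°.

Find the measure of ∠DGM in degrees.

∠DGM = 47°

1. ∠DMG = 57°  [V on ray MG]
2. ∠GDM = 76°  [VJ∥MD, corresponding at J]
3. ∠DGM = 47°  [△GMD]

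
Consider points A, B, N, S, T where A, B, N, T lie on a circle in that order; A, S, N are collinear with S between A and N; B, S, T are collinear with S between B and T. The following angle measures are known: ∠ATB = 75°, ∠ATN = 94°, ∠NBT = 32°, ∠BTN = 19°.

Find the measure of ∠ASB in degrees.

∠ASB = 107°

1. ∠ANB = 75°  [same arc AB]
2. ∠BSN = 73°  [△BSN]
3. ∠ASB = 107°  [linear pair at S on AN]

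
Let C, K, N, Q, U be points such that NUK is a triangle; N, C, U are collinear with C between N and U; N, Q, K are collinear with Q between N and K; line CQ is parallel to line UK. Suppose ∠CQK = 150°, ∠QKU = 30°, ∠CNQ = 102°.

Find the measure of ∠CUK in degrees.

1. ∠NKU = 30°  [Q on ray KN]
2. ∠KNU = 102°  [C on NU, Q on NK]
3. ∠KUN = 48°  [△NUK]
4. ∠CUK = 48°  [C on ray UN]

∠CUK = 48°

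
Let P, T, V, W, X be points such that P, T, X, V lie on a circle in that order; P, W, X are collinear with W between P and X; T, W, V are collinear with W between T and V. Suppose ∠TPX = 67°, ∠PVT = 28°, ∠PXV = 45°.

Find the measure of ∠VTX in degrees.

∠VTX = 40°

1. ∠TVX = 67°  [same arc TX]
2. ∠PTV = 45°  [same arc PV]
3. ∠TPV = 107°  [△PTV]
4. ∠TXV = 73°  [cyclic PTXV, opposite ∠P+∠X]
5. ∠VTX = 40°  [△TXV]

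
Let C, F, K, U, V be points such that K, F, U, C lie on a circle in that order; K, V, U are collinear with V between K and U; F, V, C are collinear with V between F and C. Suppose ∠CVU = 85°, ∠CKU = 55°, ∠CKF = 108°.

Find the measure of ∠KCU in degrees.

1. ∠CVK = 95°  [linear pair at V on KU]
2. ∠FCK = 30°  [△KVC]
3. ∠CFK = 42°  [△KFC]
4. ∠CUK = 42°  [same arc KC]
5. ∠KCU = 83°  [△KUC]

∠KCU = 83°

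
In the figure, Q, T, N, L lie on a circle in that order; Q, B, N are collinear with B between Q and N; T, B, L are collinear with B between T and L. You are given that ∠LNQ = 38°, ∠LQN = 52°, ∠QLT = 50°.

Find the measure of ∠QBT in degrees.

1. ∠LTN = 52°  [same arc NL]
2. ∠QNT = 50°  [same arc QT]
3. ∠NBT = 78°  [△TBN]
4. ∠QBT = 102°  [linear pair at B on QN]

∠QBT = 102°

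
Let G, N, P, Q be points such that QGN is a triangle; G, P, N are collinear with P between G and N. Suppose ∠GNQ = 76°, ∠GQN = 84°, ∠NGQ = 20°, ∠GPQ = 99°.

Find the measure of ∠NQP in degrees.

∠NQP = 23°

1. ∠PNQ = 76°  [P on ray NG]
2. ∠NPQ = 81°  [linear pair at P on GN]
3. ∠NQP = 23°  [△QPN]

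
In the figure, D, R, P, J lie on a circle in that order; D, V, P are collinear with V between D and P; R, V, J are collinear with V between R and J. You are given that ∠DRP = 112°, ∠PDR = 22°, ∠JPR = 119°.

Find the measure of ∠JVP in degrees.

1. ∠DPR = 46°  [△DRP]
2. ∠PJR = 22°  [same arc RP]
3. ∠JRP = 39°  [△RPJ]
4. ∠DJR = 46°  [same arc DR]
5. ∠JDP = 39°  [same arc PJ]
6. ∠DVJ = 95°  [△DVJ]
7. ∠JVP = 85°  [linear pair at V on DP]

∠JVP = 85°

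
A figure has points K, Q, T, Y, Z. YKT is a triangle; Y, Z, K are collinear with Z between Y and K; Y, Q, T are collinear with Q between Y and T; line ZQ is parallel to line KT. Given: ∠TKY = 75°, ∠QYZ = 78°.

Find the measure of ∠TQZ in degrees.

1. ∠QZY = 75°  [ZQ∥KT, corresponding at Z]
2. ∠YQZ = 27°  [△YZQ]
3. ∠TQZ = 153°  [linear pair at Q on YT]

∠TQZ = 153°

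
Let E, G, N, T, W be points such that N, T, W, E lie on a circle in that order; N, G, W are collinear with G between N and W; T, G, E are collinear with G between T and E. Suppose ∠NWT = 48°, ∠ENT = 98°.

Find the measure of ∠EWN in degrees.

∠EWN = 34°

1. ∠NET = 48°  [same arc NT]
2. ∠ETN = 34°  [△NTE]
3. ∠EWN = 34°  [same arc NE]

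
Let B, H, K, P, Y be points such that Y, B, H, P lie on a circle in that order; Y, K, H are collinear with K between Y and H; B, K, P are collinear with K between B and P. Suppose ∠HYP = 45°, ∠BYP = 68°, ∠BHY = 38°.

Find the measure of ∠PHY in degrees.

1. ∠BPY = 38°  [same arc YB]
2. ∠PBY = 74°  [△YBP]
3. ∠PHY = 74°  [same arc YP]

∠PHY = 74°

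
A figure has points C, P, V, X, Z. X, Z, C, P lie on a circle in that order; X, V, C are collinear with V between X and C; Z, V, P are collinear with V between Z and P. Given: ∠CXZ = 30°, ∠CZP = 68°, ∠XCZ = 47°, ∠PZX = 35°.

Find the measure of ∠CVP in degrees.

∠CVP = 115°

1. ∠CPZ = 30°  [same arc ZC]
2. ∠PCX = 35°  [same arc XP]
3. ∠CVP = 115°  [△CVP]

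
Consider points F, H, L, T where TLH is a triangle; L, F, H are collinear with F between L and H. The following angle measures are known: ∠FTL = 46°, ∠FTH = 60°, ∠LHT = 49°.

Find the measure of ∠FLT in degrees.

1. ∠FHT = 49°  [F on ray HL]
2. ∠HFT = 71°  [△TFH]
3. ∠LFT = 109°  [linear pair at F on LH]
4. ∠FLT = 25°  [△TLF]

∠FLT = 25°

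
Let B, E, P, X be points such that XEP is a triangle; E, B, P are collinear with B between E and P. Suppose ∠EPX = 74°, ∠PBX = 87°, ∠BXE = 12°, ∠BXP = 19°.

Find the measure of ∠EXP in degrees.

∠EXP = 31°

1. ∠EBX = 93°  [linear pair at B on EP]
2. ∠BEX = 75°  [△XEB]
3. ∠PEX = 75°  [B on ray EP]
4. ∠EXP = 31°  [△XEP]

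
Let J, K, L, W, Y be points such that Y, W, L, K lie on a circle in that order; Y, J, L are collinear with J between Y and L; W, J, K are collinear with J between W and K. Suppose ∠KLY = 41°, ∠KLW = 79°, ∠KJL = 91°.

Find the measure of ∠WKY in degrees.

1. ∠KWY = 41°  [same arc YK]
2. ∠KYW = 101°  [cyclic YWLK, opposite ∠Y+∠L]
3. ∠WKY = 38°  [△YWK]

∠WKY = 38°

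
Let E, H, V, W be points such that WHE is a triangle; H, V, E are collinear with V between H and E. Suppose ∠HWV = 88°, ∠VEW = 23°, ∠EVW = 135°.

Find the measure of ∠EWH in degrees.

∠EWH = 110°

1. ∠HEW = 23°  [V on ray EH]
2. ∠HVW = 45°  [linear pair at V on HE]
3. ∠VHW = 47°  [△WHV]
4. ∠EHW = 47°  [V on ray HE]
5. ∠EWH = 110°  [△WHE]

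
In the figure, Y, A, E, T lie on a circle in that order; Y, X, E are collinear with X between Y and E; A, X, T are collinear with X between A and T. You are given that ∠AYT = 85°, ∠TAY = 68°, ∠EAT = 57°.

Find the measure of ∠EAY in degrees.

∠EAY = 125°

1. ∠AET = 95°  [cyclic YAET, opposite ∠Y+∠E]
2. ∠ATY = 27°  [△YAT]
3. ∠ATE = 28°  [△AET]
4. ∠AEY = 27°  [same arc YA]
5. ∠AYE = 28°  [same arc AE]
6. ∠EAY = 125°  [△YAE]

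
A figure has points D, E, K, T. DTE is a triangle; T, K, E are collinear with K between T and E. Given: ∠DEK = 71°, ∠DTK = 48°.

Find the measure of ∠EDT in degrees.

∠EDT = 61°

1. ∠DET = 71°  [K on ray ET]
2. ∠DTE = 48°  [K on ray TE]
3. ∠EDT = 61°  [△DTE]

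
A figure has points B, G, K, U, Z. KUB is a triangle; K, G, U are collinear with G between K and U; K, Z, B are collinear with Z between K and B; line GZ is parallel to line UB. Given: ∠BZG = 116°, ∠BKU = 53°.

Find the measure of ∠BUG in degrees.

1. ∠GZK = 64°  [linear pair at Z on KB]
2. ∠GKZ = 53°  [G on KU, Z on KB]
3. ∠KGZ = 63°  [△KGZ]
4. ∠UGZ = 117°  [linear pair at G on KU]
5. ∠BUG = 63°  [GZ∥UB, co-interior at U–G]

∠BUG = 63°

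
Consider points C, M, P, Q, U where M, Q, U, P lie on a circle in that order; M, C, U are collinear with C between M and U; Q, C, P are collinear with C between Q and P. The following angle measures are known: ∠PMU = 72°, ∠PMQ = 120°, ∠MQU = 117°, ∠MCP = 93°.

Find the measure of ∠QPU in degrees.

∠QPU = 48°

1. ∠PQU = 72°  [same arc UP]
2. ∠PUQ = 60°  [cyclic MQUP, opposite ∠M+∠U]
3. ∠QPU = 48°  [△QUP]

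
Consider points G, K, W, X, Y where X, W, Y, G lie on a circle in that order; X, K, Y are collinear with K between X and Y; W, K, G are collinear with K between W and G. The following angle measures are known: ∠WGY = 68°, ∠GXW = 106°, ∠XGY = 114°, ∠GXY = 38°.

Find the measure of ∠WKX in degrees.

∠WKX = 84°

1. ∠WXY = 68°  [same arc WY]
2. ∠GYX = 28°  [△XYG]
3. ∠GWX = 28°  [same arc XG]
4. ∠WKX = 84°  [△XKW]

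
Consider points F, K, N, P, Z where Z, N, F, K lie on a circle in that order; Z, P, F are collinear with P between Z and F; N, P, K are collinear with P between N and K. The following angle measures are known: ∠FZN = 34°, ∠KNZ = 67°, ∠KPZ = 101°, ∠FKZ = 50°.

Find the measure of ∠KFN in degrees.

∠KFN = 83°

1. ∠FKN = 34°  [same arc NF]
2. ∠KFZ = 67°  [same arc ZK]
3. ∠FZK = 63°  [△ZFK]
4. ∠FNK = 63°  [same arc FK]
5. ∠KFN = 83°  [△NFK]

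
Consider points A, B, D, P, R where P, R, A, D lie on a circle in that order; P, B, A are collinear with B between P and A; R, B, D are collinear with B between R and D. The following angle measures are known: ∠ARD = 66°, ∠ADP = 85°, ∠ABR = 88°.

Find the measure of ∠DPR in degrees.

1. ∠APD = 66°  [same arc AD]
2. ∠DAP = 29°  [△PAD]
3. ∠DBP = 88°  [vertical angles at B]
4. ∠PDR = 26°  [△PBD]
5. ∠DRP = 29°  [same arc PD]
6. ∠DPR = 125°  [△PRD]

∠DPR = 125°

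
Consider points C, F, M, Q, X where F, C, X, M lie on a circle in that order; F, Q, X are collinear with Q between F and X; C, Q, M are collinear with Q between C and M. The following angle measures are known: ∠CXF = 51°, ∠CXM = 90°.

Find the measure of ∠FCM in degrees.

∠FCM = 39°

1. ∠CMF = 51°  [same arc FC]
2. ∠CFM = 90°  [cyclic FCXM, opposite ∠F+∠X]
3. ∠FCM = 39°  [△FCM]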